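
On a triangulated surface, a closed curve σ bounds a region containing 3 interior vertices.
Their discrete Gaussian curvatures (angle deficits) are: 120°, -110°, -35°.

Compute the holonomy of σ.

Holonomy = total enclosed curvature = 120° + (-110°) + (-35°) = -25°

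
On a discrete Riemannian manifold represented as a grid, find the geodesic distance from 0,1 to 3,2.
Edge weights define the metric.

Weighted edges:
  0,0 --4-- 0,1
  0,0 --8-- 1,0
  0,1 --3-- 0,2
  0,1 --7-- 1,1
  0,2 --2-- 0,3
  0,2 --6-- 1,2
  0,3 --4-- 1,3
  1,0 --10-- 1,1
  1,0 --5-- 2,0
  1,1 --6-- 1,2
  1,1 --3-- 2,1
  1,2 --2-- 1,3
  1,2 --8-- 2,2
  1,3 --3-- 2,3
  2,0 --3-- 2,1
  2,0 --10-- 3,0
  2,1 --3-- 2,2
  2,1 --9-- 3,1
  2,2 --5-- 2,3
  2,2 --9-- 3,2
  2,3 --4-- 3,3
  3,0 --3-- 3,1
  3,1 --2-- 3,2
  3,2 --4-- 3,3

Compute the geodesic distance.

Shortest path: 0,1 → 0,2 → 0,3 → 1,3 → 2,3 → 3,3 → 3,2, total weight = 20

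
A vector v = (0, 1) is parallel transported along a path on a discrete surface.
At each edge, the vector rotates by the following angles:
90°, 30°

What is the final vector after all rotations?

Total rotation: 90° + 30° = 120°. Final vector: (-0.8660, -0.5000)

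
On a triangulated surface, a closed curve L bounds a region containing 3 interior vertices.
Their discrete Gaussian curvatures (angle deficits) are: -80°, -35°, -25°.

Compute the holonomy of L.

Holonomy = total enclosed curvature = (-80°) + (-35°) + (-25°) = -140°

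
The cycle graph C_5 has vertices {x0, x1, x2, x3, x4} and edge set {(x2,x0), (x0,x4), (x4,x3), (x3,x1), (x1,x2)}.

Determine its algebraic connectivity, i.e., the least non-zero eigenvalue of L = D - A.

The cycle graph C_n has Laplacian eigenvalues λ_k = 2 − 2cos(2πk/n), k = 0, 1, …, n−1. Here n = 5:
k=0: 2 − 2cos(0) = 0.0; k=1: 2 − 2cos(2π/5) = 1.382; k=2: 2 − 2cos(4π/5) = 3.618; k=3: 2 − 2cos(6π/5) = 3.618; k=4: 2 − 2cos(8π/5) = 1.382.
Laplacian eigenvalues: [0.0, 1.382, 1.382, 3.618, 3.618]. Algebraic connectivity (smallest non-zero eigenvalue) = 1.382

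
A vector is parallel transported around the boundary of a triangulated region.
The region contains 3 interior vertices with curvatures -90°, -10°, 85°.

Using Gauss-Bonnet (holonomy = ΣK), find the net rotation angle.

Holonomy = total enclosed curvature = (-90°) + (-10°) + 85° = -15°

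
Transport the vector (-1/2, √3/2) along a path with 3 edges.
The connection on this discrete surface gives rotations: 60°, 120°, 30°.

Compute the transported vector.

Total rotation: 60° + 120° + 30° = 210° ≡ -150° (mod 360°). Final vector: (0.8660, -0.5000)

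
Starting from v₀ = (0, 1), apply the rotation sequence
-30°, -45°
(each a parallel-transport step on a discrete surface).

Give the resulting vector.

Total rotation: (-30°) + (-45°) = -75°. Final vector: (0.9659, 0.2588)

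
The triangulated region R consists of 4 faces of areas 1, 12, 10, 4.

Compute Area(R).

1 + 12 + 10 + 4 = 27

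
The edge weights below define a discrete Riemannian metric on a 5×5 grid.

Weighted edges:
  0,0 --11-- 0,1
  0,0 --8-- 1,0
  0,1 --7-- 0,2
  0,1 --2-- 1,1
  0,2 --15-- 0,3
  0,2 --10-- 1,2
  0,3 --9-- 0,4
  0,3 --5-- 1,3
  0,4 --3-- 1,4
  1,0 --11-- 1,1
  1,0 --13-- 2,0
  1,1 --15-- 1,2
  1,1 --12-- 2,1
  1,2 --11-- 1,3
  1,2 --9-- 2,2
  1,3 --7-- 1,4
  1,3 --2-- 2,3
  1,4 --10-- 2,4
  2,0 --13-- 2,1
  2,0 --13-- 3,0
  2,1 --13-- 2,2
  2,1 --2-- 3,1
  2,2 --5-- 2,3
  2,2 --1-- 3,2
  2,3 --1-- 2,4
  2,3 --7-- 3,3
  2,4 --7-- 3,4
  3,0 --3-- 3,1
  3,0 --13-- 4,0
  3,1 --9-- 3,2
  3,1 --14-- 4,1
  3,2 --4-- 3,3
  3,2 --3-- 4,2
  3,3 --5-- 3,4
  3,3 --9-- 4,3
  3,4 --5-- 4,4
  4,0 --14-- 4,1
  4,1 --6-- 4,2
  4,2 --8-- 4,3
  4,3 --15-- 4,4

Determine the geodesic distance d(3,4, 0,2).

Shortest path: 3,4 → 3,3 → 3,2 → 2,2 → 1,2 → 0,2, total weight = 29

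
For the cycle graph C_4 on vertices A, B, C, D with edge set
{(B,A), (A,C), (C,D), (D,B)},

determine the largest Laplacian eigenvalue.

The cycle graph C_n has Laplacian eigenvalues λ_k = 2 − 2cos(2πk/n), k = 0, 1, …, n−1. Here n = 4:
k=0: 2 − 2cos(0) = 0.0; k=1: 2 − 2cos(π/2) = 2.0; k=2: 2 − 2cos(π) = 4.0; k=3: 2 − 2cos(3π/2) = 2.0.
Laplacian eigenvalues: [0.0, 2.0, 2.0, 4.0]. Largest eigenvalue (spectral radius) = 4.0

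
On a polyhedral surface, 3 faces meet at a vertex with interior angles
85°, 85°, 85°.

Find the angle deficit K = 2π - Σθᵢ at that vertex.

Sum of angles = 255°. K = 360° - 255° = 105°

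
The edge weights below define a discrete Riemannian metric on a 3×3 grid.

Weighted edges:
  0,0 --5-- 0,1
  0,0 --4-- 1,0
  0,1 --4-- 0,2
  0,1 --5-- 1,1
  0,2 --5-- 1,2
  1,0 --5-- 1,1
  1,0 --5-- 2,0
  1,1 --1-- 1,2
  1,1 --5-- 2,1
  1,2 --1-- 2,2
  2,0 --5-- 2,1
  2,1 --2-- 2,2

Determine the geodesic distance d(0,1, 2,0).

Shortest path: 0,1 → 0,0 → 1,0 → 2,0, total weight = 14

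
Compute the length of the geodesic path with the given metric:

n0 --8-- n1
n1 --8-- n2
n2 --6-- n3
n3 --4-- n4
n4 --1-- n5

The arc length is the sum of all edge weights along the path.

Arc length = 8 + 8 + 6 + 4 + 1 = 27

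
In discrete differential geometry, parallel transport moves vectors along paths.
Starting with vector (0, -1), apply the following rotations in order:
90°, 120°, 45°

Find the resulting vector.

Total rotation: 90° + 120° + 45° = 255° ≡ -105° (mod 360°). Final vector: (-0.9659, 0.2588)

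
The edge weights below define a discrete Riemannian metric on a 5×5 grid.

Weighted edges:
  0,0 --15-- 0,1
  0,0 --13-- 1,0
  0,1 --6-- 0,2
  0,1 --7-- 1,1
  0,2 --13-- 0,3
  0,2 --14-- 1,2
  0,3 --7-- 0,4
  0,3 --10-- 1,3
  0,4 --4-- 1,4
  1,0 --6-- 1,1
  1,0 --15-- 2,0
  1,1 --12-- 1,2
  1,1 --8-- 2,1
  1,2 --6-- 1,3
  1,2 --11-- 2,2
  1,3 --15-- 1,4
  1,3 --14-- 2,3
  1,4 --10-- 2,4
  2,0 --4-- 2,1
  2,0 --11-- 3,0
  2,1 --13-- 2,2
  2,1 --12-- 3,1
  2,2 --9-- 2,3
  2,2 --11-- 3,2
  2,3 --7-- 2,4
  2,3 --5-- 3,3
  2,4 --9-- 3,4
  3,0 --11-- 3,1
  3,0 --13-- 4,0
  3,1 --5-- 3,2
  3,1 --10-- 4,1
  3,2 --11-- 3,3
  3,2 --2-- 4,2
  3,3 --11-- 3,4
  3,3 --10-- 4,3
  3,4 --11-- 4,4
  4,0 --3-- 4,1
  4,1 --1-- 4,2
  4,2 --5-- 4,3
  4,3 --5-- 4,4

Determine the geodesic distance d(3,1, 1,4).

Shortest path: 3,1 → 3,2 → 3,3 → 2,3 → 2,4 → 1,4, total weight = 38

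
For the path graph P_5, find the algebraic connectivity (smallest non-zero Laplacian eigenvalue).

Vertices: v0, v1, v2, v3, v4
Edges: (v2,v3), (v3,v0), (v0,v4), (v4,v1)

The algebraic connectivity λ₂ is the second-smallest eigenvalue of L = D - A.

The path graph P_n has Laplacian eigenvalues λ_k = 2 − 2cos(kπ/n), k = 0, 1, …, n−1. Here n = 5:
k=0: 2 − 2cos(0) = 0.0; k=1: 2 − 2cos(π/5) = 0.382; k=2: 2 − 2cos(2π/5) = 1.382; k=3: 2 − 2cos(3π/5) = 2.618; k=4: 2 − 2cos(4π/5) = 3.618.
Laplacian eigenvalues: [0.0, 0.382, 1.382, 2.618, 3.618]. Algebraic connectivity (smallest non-zero eigenvalue) = 0.382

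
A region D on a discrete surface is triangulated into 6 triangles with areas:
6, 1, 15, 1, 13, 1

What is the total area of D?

6 + 1 + 15 + 1 + 13 + 1 = 37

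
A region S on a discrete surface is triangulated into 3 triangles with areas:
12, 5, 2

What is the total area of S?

12 + 5 + 2 = 19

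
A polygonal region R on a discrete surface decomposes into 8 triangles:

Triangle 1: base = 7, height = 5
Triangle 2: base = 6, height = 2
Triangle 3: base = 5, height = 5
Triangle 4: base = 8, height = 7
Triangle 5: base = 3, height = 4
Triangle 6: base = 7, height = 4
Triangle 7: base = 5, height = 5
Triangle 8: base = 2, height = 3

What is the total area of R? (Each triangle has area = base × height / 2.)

(1/2)×7×5 + (1/2)×6×2 + (1/2)×5×5 + (1/2)×8×7 + (1/2)×3×4 + (1/2)×7×4 + (1/2)×5×5 + (1/2)×2×3 = 99.5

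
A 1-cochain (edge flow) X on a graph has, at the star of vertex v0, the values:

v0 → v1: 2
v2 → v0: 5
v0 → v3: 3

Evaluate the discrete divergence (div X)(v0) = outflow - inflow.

Divergence = sum of outgoing flows = 2 + (-5) + 3 = 0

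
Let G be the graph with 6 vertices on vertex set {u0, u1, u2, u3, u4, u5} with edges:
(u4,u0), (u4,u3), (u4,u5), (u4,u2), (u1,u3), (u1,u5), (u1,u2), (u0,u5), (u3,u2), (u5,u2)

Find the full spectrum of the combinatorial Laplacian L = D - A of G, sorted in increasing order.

Degrees: deg(u0) = 2, deg(u1) = 3, deg(u2) = 4, deg(u3) = 3, deg(u4) = 4, deg(u5) = 4.
L = D − A with rows/columns ordered (u0, u1, u2, u3, u4, u5):
  [ 2,  0,  0,  0, -1, -1]
  [ 0,  3, -1, -1,  0, -1]
  [ 0, -1,  4, -1, -1, -1]
  [ 0, -1, -1,  3, -1,  0]
  [-1,  0, -1, -1,  4, -1]
  [-1, -1, -1,  0, -1,  4]
Characteristic polynomial: det(λI − L) = λ(λ² − 7λ + 9)(λ² − 9λ + 19)(λ − 4).
Roots: λ = 0; (λ² − 7λ + 9) = 0 ⇒ λ = (7 ± √13)/2 ≈ 1.6972, 5.3028; (λ² − 9λ + 19) = 0 ⇒ λ = (9 ± √5)/2 ≈ 3.382, 5.618; (λ − 4) = 0 ⇒ λ = 4.
(Check: the roots sum (with multiplicity) to 20, matching trace L = Σdeg = 2·10 = 20.)
Laplacian eigenvalues (increasing order): [0.0, 1.6972, 3.382, 4.0, 5.3028, 5.618]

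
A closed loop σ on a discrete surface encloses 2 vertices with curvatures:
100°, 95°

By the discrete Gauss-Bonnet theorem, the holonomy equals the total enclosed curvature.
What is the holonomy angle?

Holonomy = total enclosed curvature = 100° + 95° = 195°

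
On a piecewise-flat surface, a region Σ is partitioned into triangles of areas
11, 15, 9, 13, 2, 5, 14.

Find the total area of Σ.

11 + 15 + 9 + 13 + 2 + 5 + 14 = 69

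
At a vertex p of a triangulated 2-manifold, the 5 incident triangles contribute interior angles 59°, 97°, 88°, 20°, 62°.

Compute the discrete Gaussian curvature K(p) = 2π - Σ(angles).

Sum of angles = 326°. K = 360° - 326° = 34° = 17π/90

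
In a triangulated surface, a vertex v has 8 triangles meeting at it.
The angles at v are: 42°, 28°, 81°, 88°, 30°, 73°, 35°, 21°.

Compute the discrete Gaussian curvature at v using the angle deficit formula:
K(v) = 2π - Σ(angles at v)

Sum of angles = 398°. K = 360° - 398° = -38° = -19π/90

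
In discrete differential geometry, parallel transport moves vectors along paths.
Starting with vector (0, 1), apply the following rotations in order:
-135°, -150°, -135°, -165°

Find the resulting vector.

Total rotation: (-135°) + (-150°) + (-135°) + (-165°) = -585° ≡ 135° (mod 360°). Final vector: (-0.7071, -0.7071)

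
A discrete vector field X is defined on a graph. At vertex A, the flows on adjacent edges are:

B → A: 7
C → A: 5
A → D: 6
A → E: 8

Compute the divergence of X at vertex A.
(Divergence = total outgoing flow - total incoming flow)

Divergence = sum of outgoing flows = (-7) + (-5) + 6 + 8 = 2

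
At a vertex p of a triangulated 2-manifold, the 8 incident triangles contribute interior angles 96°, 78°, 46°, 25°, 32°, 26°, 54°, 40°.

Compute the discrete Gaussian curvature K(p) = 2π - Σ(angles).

Sum of angles = 397°. K = 360° - 397° = -37° = -37π/180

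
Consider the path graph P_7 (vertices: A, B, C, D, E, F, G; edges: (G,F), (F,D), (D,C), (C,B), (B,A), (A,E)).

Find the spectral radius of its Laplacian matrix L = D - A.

The path graph P_n has Laplacian eigenvalues λ_k = 2 − 2cos(kπ/n), k = 0, 1, …, n−1. Here n = 7:
k=0: 2 − 2cos(0) = 0.0; k=1: 2 − 2cos(π/7) = 0.1981; k=2: 2 − 2cos(2π/7) = 0.753; k=3: 2 − 2cos(3π/7) = 1.555; k=4: 2 − 2cos(4π/7) = 2.445; k=5: 2 − 2cos(5π/7) = 3.247; k=6: 2 − 2cos(6π/7) = 3.8019.
Laplacian eigenvalues: [0.0, 0.1981, 0.753, 1.555, 2.445, 3.247, 3.8019]. Largest eigenvalue (spectral radius) = 3.8019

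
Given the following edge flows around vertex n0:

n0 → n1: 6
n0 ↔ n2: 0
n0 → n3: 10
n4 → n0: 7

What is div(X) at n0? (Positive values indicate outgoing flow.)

Divergence = sum of outgoing flows = 6 + 0 + 10 + (-7) = 9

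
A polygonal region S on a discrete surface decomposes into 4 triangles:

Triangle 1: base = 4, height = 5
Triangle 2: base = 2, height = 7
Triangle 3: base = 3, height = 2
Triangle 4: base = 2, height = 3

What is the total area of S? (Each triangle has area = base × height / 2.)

(1/2)×4×5 + (1/2)×2×7 + (1/2)×3×2 + (1/2)×2×3 = 23.0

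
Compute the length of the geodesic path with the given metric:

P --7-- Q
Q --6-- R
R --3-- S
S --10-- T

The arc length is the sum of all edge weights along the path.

Arc length = 7 + 6 + 3 + 10 = 26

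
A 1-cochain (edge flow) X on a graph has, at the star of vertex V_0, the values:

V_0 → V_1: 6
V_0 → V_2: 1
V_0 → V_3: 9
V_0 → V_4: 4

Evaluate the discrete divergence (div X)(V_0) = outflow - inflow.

Divergence = sum of outgoing flows = 6 + 1 + 9 + 4 = 20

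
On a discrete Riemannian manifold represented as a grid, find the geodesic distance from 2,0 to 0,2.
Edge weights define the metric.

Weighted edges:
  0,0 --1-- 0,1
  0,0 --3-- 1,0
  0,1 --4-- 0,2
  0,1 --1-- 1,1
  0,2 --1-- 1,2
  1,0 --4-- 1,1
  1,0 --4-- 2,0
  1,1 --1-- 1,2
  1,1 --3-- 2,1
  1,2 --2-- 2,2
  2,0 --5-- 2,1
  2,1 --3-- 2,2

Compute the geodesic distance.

Shortest path: 2,0 → 1,0 → 1,1 → 1,2 → 0,2, total weight = 10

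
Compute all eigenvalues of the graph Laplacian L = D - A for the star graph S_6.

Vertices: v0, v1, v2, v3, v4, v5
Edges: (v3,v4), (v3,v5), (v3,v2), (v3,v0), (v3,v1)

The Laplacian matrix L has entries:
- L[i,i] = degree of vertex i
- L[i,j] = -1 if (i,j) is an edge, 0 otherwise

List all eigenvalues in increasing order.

The star S_6 is the complete bipartite graph K_{1,5} (one hub of degree 5, 5 leaves of degree 1). The Laplacian spectrum of K_{p,q} is 0, p (multiplicity q−1), q (multiplicity p−1), p+q. With p = 1, q = 5: 0 once, 1 with multiplicity 4, and 6 once. (Check: trace L = sum of degrees = 10 = 4·1 + 6.)
Laplacian eigenvalues (increasing order): [0.0, 1.0, 1.0, 1.0, 1.0, 6.0]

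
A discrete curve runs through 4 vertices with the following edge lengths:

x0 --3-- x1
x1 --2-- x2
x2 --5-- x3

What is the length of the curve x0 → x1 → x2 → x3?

Arc length = 3 + 2 + 5 = 10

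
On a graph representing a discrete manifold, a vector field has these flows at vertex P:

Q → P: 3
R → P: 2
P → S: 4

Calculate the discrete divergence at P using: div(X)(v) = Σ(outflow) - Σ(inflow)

Divergence = sum of outgoing flows = (-3) + (-2) + 4 = -1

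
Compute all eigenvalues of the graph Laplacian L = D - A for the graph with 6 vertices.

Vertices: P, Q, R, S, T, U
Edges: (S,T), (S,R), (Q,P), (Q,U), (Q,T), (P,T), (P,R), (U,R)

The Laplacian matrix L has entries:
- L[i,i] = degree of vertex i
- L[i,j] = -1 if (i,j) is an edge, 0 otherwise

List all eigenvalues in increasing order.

Degrees: deg(P) = 3, deg(Q) = 3, deg(R) = 3, deg(S) = 2, deg(T) = 3, deg(U) = 2.
L = D − A with rows/columns ordered (P, Q, R, S, T, U):
  [ 3, -1, -1,  0, -1,  0]
  [-1,  3,  0,  0, -1, -1]
  [-1,  0,  3, -1,  0, -1]
  [ 0,  0, -1,  2, -1,  0]
  [-1, -1,  0, -1,  3,  0]
  [ 0, -1, -1,  0,  0,  2]
Characteristic polynomial: det(λI − L) = λ(λ² − 6λ + 7)(λ − 2)(λ − 3)(λ − 5).
Roots: λ = 0; (λ² − 6λ + 7) = 0 ⇒ λ = 3 ± √2 ≈ 1.5858, 4.4142; (λ − 2) = 0 ⇒ λ = 2; (λ − 3) = 0 ⇒ λ = 3; (λ − 5) = 0 ⇒ λ = 5.
(Check: the roots sum (with multiplicity) to 16, matching trace L = Σdeg = 2·8 = 16.)
Laplacian eigenvalues (increasing order): [0.0, 1.5858, 2.0, 3.0, 4.4142, 5.0]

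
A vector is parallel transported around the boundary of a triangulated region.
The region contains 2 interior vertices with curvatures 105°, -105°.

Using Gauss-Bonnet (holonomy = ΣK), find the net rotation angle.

Holonomy = total enclosed curvature = 105° + (-105°) = 0°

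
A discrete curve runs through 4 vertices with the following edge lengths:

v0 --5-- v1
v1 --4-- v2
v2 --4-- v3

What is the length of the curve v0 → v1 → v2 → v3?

Arc length = 5 + 4 + 4 = 13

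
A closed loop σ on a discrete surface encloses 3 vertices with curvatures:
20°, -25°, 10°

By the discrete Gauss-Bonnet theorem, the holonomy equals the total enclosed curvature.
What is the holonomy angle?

Holonomy = total enclosed curvature = 20° + (-25°) + 10° = 5°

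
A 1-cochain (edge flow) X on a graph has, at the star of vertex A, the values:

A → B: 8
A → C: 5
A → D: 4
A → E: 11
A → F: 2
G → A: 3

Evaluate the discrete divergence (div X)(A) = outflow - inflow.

Divergence = sum of outgoing flows = 8 + 5 + 4 + 11 + 2 + (-3) = 27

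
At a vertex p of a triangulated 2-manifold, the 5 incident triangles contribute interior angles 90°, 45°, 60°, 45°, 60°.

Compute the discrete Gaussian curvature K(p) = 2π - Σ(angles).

Sum of angles = 300°. K = 360° - 300° = 60°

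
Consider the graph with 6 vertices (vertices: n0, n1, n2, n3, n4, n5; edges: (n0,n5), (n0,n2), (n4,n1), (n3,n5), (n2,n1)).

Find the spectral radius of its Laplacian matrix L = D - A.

Degrees: deg(n0) = 2, deg(n1) = 2, deg(n2) = 2, deg(n3) = 1, deg(n4) = 1, deg(n5) = 2.
L = D − A with rows/columns ordered (n0, n1, n2, n3, n4, n5):
  [ 2,  0, -1,  0,  0, -1]
  [ 0,  2, -1,  0, -1,  0]
  [-1, -1,  2,  0,  0,  0]
  [ 0,  0,  0,  1,  0, -1]
  [ 0, -1,  0,  0,  1,  0]
  [-1,  0,  0, -1,  0,  2]
Characteristic polynomial: det(λI − L) = λ(λ² − 4λ + 1)(λ − 1)(λ − 2)(λ − 3).
Roots: λ = 0; (λ² − 4λ + 1) = 0 ⇒ λ = 2 ± √3 ≈ 0.2679, 3.7321; (λ − 1) = 0 ⇒ λ = 1; (λ − 2) = 0 ⇒ λ = 2; (λ − 3) = 0 ⇒ λ = 3.
(Check: the roots sum (with multiplicity) to 10, matching trace L = Σdeg = 2·5 = 10.)
Laplacian eigenvalues: [0.0, 0.2679, 1.0, 2.0, 3.0, 3.7321]. Largest eigenvalue (spectral radius) = 3.7321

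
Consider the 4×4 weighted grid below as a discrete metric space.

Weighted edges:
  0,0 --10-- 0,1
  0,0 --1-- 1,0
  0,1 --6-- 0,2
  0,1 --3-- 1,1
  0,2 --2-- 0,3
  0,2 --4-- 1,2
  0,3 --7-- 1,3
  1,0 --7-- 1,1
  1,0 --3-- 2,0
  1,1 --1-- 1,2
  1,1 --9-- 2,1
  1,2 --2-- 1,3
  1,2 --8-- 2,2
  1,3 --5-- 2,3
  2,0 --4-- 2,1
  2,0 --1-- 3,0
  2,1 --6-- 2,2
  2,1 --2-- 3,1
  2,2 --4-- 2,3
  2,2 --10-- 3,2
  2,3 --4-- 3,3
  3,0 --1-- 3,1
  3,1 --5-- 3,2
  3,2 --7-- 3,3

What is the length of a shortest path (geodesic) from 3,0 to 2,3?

Shortest path: 3,0 → 3,1 → 2,1 → 2,2 → 2,3, total weight = 13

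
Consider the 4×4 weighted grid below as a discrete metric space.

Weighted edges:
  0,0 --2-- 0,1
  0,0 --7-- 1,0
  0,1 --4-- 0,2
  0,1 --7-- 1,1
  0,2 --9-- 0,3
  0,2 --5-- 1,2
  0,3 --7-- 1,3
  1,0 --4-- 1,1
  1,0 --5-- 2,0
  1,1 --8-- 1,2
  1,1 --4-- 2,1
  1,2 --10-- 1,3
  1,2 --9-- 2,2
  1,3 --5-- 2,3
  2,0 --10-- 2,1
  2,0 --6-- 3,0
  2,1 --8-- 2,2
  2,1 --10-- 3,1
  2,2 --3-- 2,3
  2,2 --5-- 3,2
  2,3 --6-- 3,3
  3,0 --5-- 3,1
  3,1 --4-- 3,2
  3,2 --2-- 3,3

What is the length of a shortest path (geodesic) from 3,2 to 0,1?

Shortest path: 3,2 → 2,2 → 1,2 → 0,2 → 0,1, total weight = 23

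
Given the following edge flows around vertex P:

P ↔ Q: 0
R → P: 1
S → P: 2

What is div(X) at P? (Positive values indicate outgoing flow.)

Divergence = sum of outgoing flows = 0 + (-1) + (-2) = -3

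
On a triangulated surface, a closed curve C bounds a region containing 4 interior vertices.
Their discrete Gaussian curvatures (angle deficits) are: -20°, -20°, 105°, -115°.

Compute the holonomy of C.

Holonomy = total enclosed curvature = (-20°) + (-20°) + 105° + (-115°) = -50°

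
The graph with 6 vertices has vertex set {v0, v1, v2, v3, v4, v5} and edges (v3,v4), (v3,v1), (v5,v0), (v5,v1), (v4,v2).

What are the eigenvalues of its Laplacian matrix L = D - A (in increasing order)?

Degrees: deg(v0) = 1, deg(v1) = 2, deg(v2) = 1, deg(v3) = 2, deg(v4) = 2, deg(v5) = 2.
L = D − A with rows/columns ordered (v0, v1, v2, v3, v4, v5):
  [ 1,  0,  0,  0,  0, -1]
  [ 0,  2,  0, -1,  0, -1]
  [ 0,  0,  1,  0, -1,  0]
  [ 0, -1,  0,  2, -1,  0]
  [ 0,  0, -1, -1,  2,  0]
  [-1, -1,  0,  0,  0,  2]
Characteristic polynomial: det(λI − L) = λ(λ² − 4λ + 1)(λ − 1)(λ − 2)(λ − 3).
Roots: λ = 0; (λ² − 4λ + 1) = 0 ⇒ λ = 2 ± √3 ≈ 0.2679, 3.7321; (λ − 1) = 0 ⇒ λ = 1; (λ − 2) = 0 ⇒ λ = 2; (λ − 3) = 0 ⇒ λ = 3.
(Check: the roots sum (with multiplicity) to 10, matching trace L = Σdeg = 2·5 = 10.)
Laplacian eigenvalues (increasing order): [0.0, 0.2679, 1.0, 2.0, 3.0, 3.7321]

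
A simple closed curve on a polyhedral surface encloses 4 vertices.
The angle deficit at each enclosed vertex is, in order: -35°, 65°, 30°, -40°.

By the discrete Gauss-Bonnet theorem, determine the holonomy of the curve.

Holonomy = total enclosed curvature = (-35°) + 65° + 30° + (-40°) = 20°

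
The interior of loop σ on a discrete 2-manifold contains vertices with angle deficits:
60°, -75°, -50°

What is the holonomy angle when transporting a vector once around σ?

Holonomy = total enclosed curvature = 60° + (-75°) + (-50°) = -65°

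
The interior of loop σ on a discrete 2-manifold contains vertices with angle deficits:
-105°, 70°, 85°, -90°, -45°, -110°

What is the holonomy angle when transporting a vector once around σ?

Holonomy = total enclosed curvature = (-105°) + 70° + 85° + (-90°) + (-45°) + (-110°) = -195°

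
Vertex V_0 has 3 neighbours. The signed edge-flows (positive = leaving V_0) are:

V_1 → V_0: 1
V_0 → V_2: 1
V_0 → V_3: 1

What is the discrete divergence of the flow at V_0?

Divergence = sum of outgoing flows = (-1) + 1 + 1 = 1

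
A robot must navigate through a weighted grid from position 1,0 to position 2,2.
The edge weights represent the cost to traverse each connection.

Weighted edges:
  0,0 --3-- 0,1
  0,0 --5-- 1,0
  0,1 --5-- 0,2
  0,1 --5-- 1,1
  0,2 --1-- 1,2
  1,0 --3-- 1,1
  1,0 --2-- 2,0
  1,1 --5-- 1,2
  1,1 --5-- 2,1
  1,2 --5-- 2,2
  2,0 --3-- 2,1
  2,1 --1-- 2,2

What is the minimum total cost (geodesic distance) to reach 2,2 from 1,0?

Shortest path: 1,0 → 2,0 → 2,1 → 2,2, total weight = 6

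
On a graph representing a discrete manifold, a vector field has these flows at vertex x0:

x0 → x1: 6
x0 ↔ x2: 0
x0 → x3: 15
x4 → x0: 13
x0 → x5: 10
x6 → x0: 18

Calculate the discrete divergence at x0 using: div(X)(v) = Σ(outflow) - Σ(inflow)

Divergence = sum of outgoing flows = 6 + 0 + 15 + (-13) + 10 + (-18) = 0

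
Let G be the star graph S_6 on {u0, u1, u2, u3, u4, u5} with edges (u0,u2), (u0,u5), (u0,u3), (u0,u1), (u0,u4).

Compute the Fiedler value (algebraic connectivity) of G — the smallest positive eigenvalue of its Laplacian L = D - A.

The star S_6 is the complete bipartite graph K_{1,5} (one hub of degree 5, 5 leaves of degree 1). The Laplacian spectrum of K_{p,q} is 0, p (multiplicity q−1), q (multiplicity p−1), p+q. With p = 1, q = 5: 0 once, 1 with multiplicity 4, and 6 once. (Check: trace L = sum of degrees = 10 = 4·1 + 6.)
Laplacian eigenvalues: [0.0, 1.0, 1.0, 1.0, 1.0, 6.0]. Algebraic connectivity (smallest non-zero eigenvalue) = 1.0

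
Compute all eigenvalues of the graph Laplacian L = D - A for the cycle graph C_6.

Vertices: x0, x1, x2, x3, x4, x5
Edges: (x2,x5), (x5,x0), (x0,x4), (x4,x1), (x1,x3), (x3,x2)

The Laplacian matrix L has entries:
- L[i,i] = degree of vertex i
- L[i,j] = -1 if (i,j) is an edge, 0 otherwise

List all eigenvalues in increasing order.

The cycle graph C_n has Laplacian eigenvalues λ_k = 2 − 2cos(2πk/n), k = 0, 1, …, n−1. Here n = 6:
k=0: 2 − 2cos(0) = 0.0; k=1: 2 − 2cos(π/3) = 1.0; k=2: 2 − 2cos(2π/3) = 3.0; k=3: 2 − 2cos(π) = 4.0; k=4: 2 − 2cos(4π/3) = 3.0; k=5: 2 − 2cos(5π/3) = 1.0.
Laplacian eigenvalues (increasing order): [0.0, 1.0, 1.0, 3.0, 3.0, 4.0]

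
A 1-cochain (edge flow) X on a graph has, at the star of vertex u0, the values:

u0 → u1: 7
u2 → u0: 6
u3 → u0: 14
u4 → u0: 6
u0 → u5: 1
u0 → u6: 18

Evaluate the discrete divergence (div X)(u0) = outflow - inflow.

Divergence = sum of outgoing flows = 7 + (-6) + (-14) + (-6) + 1 + 18 = 0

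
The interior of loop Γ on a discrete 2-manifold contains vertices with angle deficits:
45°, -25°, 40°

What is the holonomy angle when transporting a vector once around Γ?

Holonomy = total enclosed curvature = 45° + (-25°) + 40° = 60°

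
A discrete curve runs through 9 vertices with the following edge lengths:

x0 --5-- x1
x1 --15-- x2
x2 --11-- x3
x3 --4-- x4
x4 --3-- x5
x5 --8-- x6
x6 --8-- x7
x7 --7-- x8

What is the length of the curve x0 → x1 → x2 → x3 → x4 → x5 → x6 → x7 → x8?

Arc length = 5 + 15 + 11 + 4 + 3 + 8 + 8 + 7 = 61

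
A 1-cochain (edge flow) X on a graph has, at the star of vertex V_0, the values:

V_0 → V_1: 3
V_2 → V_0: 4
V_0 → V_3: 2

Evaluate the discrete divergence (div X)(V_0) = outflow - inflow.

Divergence = sum of outgoing flows = 3 + (-4) + 2 = 1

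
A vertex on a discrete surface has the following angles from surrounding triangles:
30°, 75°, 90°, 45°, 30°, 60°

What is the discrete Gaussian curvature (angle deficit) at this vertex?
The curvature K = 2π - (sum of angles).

Sum of angles = 330°. K = 360° - 330° = 30°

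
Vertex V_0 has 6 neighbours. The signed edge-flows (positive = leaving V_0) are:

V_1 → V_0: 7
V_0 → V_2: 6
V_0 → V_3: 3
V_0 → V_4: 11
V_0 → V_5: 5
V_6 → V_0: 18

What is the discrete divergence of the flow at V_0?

Divergence = sum of outgoing flows = (-7) + 6 + 3 + 11 + 5 + (-18) = 0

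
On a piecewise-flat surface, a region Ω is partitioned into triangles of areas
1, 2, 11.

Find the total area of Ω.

1 + 2 + 11 = 14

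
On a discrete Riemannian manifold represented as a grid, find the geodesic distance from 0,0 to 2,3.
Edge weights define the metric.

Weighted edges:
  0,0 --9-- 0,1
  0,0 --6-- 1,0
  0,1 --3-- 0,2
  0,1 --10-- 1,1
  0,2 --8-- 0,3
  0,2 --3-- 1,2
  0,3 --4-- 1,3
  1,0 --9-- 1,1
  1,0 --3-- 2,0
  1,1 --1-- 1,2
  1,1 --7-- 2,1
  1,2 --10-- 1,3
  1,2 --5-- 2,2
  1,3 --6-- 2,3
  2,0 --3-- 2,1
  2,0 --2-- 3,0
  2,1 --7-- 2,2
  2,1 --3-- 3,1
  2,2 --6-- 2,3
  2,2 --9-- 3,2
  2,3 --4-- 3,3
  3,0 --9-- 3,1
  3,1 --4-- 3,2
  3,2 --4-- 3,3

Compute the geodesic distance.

Shortest path: 0,0 → 1,0 → 2,0 → 2,1 → 2,2 → 2,3, total weight = 25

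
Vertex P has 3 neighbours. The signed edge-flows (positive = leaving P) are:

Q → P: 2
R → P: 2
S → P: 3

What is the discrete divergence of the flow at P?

Divergence = sum of outgoing flows = (-2) + (-2) + (-3) = -7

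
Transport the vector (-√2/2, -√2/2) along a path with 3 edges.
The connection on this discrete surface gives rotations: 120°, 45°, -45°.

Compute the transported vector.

Total rotation: 120° + 45° + (-45°) = 120°. Final vector: (0.9659, -0.2588)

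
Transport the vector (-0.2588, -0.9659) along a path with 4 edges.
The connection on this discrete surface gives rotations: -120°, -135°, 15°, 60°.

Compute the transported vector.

Total rotation: (-120°) + (-135°) + 15° + 60° = -180° ≡ 180° (mod 360°). Final vector: (0.2588, 0.9659)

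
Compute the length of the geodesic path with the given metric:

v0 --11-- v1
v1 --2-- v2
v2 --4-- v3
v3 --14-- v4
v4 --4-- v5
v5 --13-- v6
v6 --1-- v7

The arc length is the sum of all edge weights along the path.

Arc length = 11 + 2 + 4 + 14 + 4 + 13 + 1 = 49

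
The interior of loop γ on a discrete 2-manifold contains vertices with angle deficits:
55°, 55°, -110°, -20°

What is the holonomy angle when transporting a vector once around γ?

Holonomy = total enclosed curvature = 55° + 55° + (-110°) + (-20°) = -20°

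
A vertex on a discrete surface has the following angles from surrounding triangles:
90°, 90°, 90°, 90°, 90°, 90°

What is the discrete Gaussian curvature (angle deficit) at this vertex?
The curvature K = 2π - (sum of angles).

Sum of angles = 540°. K = 360° - 540° = -180° = -π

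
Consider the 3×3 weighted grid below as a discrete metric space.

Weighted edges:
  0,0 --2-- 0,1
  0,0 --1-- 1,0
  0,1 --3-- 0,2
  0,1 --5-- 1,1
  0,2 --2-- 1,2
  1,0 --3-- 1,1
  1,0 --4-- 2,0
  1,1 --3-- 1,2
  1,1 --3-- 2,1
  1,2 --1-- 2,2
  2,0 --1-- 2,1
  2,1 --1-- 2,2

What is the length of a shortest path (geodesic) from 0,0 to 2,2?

Shortest path: 0,0 → 1,0 → 2,0 → 2,1 → 2,2, total weight = 7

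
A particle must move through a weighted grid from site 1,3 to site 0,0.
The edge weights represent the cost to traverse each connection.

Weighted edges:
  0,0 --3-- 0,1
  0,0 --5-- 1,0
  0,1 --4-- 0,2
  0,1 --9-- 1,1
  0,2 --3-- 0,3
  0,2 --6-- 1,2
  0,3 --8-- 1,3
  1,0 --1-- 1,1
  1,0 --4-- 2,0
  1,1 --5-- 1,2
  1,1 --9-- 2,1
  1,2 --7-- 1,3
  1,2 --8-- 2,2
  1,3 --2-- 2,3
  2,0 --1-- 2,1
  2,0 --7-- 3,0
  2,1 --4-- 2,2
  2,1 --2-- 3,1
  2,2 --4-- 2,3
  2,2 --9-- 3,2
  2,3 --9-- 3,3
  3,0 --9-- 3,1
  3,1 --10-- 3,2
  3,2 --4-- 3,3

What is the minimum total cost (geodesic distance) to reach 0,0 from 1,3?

Shortest path: 1,3 → 1,2 → 1,1 → 1,0 → 0,0, total weight = 18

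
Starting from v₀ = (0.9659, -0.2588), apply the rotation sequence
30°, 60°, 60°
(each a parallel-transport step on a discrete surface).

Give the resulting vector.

Total rotation: 30° + 60° + 60° = 150°. Final vector: (-0.7071, 0.7071)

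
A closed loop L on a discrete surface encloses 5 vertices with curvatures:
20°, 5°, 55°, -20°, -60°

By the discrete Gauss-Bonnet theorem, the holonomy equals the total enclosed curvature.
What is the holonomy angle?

Holonomy = total enclosed curvature = 20° + 5° + 55° + (-20°) + (-60°) = 0°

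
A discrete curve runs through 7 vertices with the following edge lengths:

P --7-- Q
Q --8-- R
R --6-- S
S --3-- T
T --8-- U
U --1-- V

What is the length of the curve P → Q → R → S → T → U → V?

Arc length = 7 + 8 + 6 + 3 + 8 + 1 = 33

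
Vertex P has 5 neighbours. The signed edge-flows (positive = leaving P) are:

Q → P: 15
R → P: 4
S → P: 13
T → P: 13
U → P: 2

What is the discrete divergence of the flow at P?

Divergence = sum of outgoing flows = (-15) + (-4) + (-13) + (-13) + (-2) = -47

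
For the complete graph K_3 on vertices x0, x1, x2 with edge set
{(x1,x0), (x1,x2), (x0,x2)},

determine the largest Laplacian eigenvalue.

For the complete graph K_n, L = nI − J (J = all-ones matrix). J has eigenvalues n (once, eigenvector 𝟙) and 0 (multiplicity n−1), so L has eigenvalues 0 (once) and n (multiplicity n−1). Here n = 3: eigenvalue 0 once and 3 with multiplicity 2.
Laplacian eigenvalues: [0.0, 3.0, 3.0]. Largest eigenvalue (spectral radius) = 3.0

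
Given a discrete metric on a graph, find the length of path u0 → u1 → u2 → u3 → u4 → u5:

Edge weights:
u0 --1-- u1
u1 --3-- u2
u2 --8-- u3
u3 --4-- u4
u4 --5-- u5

Arc length = 1 + 3 + 8 + 4 + 5 = 21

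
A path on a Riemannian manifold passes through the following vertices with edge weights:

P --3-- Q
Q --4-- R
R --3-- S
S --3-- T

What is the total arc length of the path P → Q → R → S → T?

Arc length = 3 + 4 + 3 + 3 = 13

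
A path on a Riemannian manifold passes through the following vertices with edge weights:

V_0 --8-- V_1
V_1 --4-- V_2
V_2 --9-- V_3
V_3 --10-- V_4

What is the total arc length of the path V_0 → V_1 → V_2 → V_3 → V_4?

Arc length = 8 + 4 + 9 + 10 = 31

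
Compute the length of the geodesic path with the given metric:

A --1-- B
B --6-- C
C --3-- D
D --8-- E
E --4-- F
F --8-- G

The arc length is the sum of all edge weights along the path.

Arc length = 1 + 6 + 3 + 8 + 4 + 8 = 30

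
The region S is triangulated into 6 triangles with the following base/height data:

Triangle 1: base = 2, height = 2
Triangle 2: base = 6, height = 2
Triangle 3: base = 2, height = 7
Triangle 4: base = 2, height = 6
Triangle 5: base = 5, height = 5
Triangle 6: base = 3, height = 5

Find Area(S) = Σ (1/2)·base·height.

(1/2)×2×2 + (1/2)×6×2 + (1/2)×2×7 + (1/2)×2×6 + (1/2)×5×5 + (1/2)×3×5 = 41.0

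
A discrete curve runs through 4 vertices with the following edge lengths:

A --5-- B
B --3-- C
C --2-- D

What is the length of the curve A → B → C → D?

Arc length = 5 + 3 + 2 = 10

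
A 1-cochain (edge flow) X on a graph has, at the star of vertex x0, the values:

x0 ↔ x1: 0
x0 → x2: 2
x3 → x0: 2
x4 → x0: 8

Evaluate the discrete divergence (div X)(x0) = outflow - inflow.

Divergence = sum of outgoing flows = 0 + 2 + (-2) + (-8) = -8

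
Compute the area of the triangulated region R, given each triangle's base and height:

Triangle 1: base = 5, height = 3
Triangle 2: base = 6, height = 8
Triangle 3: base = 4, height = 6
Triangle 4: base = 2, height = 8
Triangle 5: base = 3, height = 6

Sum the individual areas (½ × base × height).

(1/2)×5×3 + (1/2)×6×8 + (1/2)×4×6 + (1/2)×2×8 + (1/2)×3×6 = 60.5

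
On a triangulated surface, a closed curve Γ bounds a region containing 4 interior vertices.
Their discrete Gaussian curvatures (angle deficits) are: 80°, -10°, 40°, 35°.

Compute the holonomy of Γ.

Holonomy = total enclosed curvature = 80° + (-10°) + 40° + 35° = 145°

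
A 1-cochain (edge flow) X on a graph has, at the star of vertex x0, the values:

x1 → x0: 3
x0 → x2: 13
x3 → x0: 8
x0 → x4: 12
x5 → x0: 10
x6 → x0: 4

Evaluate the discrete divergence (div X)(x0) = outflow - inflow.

Divergence = sum of outgoing flows = (-3) + 13 + (-8) + 12 + (-10) + (-4) = 0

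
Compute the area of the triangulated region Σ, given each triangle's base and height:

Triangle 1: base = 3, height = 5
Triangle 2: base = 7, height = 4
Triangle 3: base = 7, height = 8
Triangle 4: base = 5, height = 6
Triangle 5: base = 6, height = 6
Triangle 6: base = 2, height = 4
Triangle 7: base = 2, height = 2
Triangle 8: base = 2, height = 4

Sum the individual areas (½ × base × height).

(1/2)×3×5 + (1/2)×7×4 + (1/2)×7×8 + (1/2)×5×6 + (1/2)×6×6 + (1/2)×2×4 + (1/2)×2×2 + (1/2)×2×4 = 92.5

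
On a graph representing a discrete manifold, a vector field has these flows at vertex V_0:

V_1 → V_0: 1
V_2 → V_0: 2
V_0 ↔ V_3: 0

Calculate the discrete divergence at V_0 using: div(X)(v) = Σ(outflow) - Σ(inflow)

Divergence = sum of outgoing flows = (-1) + (-2) + 0 = -3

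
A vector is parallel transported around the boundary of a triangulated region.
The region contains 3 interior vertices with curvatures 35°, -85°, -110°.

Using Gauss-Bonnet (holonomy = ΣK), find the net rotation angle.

Holonomy = total enclosed curvature = 35° + (-85°) + (-110°) = -160°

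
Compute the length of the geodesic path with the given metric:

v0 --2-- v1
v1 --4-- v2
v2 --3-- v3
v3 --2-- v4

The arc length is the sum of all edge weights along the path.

Arc length = 2 + 4 + 3 + 2 = 11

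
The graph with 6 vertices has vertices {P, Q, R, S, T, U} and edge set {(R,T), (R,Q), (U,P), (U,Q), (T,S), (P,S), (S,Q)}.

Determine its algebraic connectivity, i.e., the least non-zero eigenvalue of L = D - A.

Degrees: deg(P) = 2, deg(Q) = 3, deg(R) = 2, deg(S) = 3, deg(T) = 2, deg(U) = 2.
L = D − A with rows/columns ordered (P, Q, R, S, T, U):
  [ 2,  0,  0, -1,  0, -1]
  [ 0,  3, -1, -1,  0, -1]
  [ 0, -1,  2,  0, -1,  0]
  [-1, -1,  0,  3, -1,  0]
  [ 0,  0, -1, -1,  2,  0]
  [-1, -1,  0,  0,  0,  2]
Characteristic polynomial: det(λI − L) = λ(λ − 1)(λ − 2)(λ − 3)²(λ − 5).
Roots: λ = 0; (λ − 1) = 0 ⇒ λ = 1; (λ − 2) = 0 ⇒ λ = 2; (λ − 3) = 0 ⇒ λ = 3 (multiplicity 2); (λ − 5) = 0 ⇒ λ = 5.
(Check: the roots sum (with multiplicity) to 14, matching trace L = Σdeg = 2·7 = 14.)
Laplacian eigenvalues: [0.0, 1.0, 2.0, 3.0, 3.0, 5.0]. Algebraic connectivity (smallest non-zero eigenvalue) = 1.0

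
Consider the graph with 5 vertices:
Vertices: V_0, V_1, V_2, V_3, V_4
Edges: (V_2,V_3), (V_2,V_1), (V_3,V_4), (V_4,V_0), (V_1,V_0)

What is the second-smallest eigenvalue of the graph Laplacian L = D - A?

Degrees: deg(V_0) = 2, deg(V_1) = 2, deg(V_2) = 2, deg(V_3) = 2, deg(V_4) = 2.
L = D − A with rows/columns ordered (V_0, V_1, V_2, V_3, V_4):
  [ 2, -1,  0,  0, -1]
  [-1,  2, -1,  0,  0]
  [ 0, -1,  2, -1,  0]
  [ 0,  0, -1,  2, -1]
  [-1,  0,  0, -1,  2]
Characteristic polynomial: det(λI − L) = λ(λ² − 5λ + 5)².
Roots: λ = 0; (λ² − 5λ + 5) = 0 ⇒ λ = (5 ± √5)/2 ≈ 1.382, 3.618 (multiplicity 2).
(Check: the roots sum (with multiplicity) to 10, matching trace L = Σdeg = 2·5 = 10.)
Laplacian eigenvalues: [0.0, 1.382, 1.382, 3.618, 3.618]. Algebraic connectivity (smallest non-zero eigenvalue) = 1.382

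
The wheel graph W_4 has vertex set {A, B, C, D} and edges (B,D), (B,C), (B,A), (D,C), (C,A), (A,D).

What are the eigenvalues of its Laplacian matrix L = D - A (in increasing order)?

The wheel W_4 is the join K_1 ∨ C_3 (a hub joined to every vertex of a cycle of length 3). For a join G ∨ H (G on p vertices, H on q vertices) the Laplacian spectrum is 0, p+q, the eigenvalues of L(G) other than one 0 each shifted by +q, and the eigenvalues of L(H) other than one 0 each shifted by +p. With G = K_1 (p = 1, nothing left after dropping its 0) and H = C_3 (q = 3, eigenvalues 2 − 2cos(2πk/3), k = 0, …, 2; drop k = 0), the spectrum of W_4 is 0, 4, and 1 + (2 − 2cos(2πk/3)) = 3 − 2cos(2πk/3) for k = 1, …, 2:
k=1: 3 − 2cos(2π/3) = 4.0; k=2: 3 − 2cos(4π/3) = 4.0.
Laplacian eigenvalues (increasing order): [0.0, 4.0, 4.0, 4.0]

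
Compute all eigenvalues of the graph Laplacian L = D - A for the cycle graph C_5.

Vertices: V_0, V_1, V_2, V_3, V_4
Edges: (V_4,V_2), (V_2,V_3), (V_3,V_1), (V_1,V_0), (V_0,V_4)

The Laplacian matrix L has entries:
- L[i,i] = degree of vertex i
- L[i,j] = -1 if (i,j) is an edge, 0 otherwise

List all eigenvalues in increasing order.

The cycle graph C_n has Laplacian eigenvalues λ_k = 2 − 2cos(2πk/n), k = 0, 1, …, n−1. Here n = 5:
k=0: 2 − 2cos(0) = 0.0; k=1: 2 − 2cos(2π/5) = 1.382; k=2: 2 − 2cos(4π/5) = 3.618; k=3: 2 − 2cos(6π/5) = 3.618; k=4: 2 − 2cos(8π/5) = 1.382.
Laplacian eigenvalues (increasing order): [0.0, 1.382, 1.382, 3.618, 3.618]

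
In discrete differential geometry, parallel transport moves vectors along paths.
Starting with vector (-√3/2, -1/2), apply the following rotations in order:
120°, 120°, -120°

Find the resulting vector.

Total rotation: 120° + 120° + (-120°) = 120°. Final vector: (0.8660, -0.5000)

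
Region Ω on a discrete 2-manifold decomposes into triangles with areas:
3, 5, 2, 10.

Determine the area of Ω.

3 + 5 + 2 + 10 = 20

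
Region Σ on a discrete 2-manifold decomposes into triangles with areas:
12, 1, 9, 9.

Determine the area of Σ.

12 + 1 + 9 + 9 = 31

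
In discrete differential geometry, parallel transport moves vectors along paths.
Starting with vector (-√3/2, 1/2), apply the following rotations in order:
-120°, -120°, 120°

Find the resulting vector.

Total rotation: (-120°) + (-120°) + 120° = -120°. Final vector: (0.8660, 0.5000)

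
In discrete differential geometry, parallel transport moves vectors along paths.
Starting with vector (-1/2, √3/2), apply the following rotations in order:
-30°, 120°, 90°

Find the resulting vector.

Total rotation: (-30°) + 120° + 90° = 180°. Final vector: (0.5000, -0.8660)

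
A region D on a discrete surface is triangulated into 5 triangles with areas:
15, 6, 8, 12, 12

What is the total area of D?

15 + 6 + 8 + 12 + 12 = 53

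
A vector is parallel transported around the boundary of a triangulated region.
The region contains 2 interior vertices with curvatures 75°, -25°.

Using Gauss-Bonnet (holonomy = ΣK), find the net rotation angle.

Holonomy = total enclosed curvature = 75° + (-25°) = 50°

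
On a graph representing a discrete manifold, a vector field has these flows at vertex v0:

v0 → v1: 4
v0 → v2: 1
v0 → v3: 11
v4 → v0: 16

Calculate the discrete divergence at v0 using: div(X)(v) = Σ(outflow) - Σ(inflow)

Divergence = sum of outgoing flows = 4 + 1 + 11 + (-16) = 0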